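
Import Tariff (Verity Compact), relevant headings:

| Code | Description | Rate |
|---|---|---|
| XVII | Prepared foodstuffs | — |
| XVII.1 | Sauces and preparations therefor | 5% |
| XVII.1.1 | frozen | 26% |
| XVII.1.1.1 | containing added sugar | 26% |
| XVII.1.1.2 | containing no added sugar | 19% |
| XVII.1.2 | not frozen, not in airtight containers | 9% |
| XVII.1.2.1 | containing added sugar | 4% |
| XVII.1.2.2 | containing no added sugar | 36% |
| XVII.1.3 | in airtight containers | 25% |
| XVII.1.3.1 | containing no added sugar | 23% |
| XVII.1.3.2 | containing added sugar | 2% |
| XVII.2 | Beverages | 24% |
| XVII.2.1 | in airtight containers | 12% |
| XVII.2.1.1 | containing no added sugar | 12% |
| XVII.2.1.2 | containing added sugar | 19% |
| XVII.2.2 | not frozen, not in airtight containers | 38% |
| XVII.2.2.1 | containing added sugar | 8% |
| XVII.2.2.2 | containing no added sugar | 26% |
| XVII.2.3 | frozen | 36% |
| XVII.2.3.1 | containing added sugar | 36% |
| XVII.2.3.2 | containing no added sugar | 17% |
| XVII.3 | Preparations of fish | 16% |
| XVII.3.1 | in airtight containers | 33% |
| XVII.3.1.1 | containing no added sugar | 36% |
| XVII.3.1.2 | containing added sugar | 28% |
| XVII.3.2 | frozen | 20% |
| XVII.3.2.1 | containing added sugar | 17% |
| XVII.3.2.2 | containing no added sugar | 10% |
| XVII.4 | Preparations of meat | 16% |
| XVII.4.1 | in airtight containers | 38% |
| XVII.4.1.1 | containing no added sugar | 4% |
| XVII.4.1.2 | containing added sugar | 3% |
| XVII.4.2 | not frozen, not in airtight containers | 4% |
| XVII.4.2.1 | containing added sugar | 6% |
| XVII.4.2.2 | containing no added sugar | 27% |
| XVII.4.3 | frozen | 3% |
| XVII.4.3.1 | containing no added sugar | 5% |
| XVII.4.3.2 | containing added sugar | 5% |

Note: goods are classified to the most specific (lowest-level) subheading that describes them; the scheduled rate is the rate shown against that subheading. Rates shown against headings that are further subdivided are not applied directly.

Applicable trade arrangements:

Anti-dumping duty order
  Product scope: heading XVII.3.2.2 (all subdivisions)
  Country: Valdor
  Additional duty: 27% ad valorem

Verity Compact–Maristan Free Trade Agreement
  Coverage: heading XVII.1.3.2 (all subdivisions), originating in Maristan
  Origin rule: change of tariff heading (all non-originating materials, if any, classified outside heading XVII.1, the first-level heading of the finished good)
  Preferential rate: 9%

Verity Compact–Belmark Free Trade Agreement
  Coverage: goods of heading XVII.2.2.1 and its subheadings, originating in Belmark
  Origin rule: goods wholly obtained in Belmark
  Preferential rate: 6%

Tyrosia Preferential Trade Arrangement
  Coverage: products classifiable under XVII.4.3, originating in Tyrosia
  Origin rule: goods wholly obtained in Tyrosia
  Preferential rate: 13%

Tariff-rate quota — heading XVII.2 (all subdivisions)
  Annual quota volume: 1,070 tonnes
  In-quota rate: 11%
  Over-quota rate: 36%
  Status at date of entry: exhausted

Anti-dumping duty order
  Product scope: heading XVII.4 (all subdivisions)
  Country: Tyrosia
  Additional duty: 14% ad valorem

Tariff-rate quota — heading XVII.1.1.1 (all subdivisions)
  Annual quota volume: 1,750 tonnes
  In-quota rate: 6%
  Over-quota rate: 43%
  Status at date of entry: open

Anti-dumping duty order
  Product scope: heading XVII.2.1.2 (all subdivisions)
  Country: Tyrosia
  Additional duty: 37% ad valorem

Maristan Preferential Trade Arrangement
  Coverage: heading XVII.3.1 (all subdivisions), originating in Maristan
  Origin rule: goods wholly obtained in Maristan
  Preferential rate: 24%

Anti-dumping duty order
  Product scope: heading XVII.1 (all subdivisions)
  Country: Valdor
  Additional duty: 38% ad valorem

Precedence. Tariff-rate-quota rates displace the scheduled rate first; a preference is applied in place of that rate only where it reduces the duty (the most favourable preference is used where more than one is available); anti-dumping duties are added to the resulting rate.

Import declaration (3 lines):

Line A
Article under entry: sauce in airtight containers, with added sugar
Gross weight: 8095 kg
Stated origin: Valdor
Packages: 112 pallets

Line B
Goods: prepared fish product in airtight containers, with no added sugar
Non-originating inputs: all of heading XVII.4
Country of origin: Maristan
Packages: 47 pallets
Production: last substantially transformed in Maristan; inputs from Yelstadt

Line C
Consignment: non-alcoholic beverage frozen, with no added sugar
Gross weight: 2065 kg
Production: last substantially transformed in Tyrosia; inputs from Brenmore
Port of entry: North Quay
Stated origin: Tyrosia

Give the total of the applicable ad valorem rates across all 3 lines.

Line A: sauce → XVII.1; in airtight containers → XVII.1.3; with added sugar → XVII.1.3.2. Scheduled 2%. anti-dumping (Valdor, XVII.1): +38%; total 2% + 38% = 40%. → 40%.
Line B: prepared fish product → XVII.3; in airtight containers → XVII.3.1; with no added sugar → XVII.3.1.1. Scheduled 36%. Maristan agreement on XVII.1.3.2: XVII.3.1.1 not covered; Maristan agreement on XVII.3.1: not wholly obtained. → 36%.
Line C: non-alcoholic beverage → XVII.2; frozen → XVII.2.3; with no added sugar → XVII.2.3.2. Scheduled 17%. quota on XVII.2 exhausted → over-quota 36%; Tyrosia agreement on XVII.4.3: XVII.2.3.2 not covered. → 36%.
Sum: 40% + 36% + 36% = 112%.

112%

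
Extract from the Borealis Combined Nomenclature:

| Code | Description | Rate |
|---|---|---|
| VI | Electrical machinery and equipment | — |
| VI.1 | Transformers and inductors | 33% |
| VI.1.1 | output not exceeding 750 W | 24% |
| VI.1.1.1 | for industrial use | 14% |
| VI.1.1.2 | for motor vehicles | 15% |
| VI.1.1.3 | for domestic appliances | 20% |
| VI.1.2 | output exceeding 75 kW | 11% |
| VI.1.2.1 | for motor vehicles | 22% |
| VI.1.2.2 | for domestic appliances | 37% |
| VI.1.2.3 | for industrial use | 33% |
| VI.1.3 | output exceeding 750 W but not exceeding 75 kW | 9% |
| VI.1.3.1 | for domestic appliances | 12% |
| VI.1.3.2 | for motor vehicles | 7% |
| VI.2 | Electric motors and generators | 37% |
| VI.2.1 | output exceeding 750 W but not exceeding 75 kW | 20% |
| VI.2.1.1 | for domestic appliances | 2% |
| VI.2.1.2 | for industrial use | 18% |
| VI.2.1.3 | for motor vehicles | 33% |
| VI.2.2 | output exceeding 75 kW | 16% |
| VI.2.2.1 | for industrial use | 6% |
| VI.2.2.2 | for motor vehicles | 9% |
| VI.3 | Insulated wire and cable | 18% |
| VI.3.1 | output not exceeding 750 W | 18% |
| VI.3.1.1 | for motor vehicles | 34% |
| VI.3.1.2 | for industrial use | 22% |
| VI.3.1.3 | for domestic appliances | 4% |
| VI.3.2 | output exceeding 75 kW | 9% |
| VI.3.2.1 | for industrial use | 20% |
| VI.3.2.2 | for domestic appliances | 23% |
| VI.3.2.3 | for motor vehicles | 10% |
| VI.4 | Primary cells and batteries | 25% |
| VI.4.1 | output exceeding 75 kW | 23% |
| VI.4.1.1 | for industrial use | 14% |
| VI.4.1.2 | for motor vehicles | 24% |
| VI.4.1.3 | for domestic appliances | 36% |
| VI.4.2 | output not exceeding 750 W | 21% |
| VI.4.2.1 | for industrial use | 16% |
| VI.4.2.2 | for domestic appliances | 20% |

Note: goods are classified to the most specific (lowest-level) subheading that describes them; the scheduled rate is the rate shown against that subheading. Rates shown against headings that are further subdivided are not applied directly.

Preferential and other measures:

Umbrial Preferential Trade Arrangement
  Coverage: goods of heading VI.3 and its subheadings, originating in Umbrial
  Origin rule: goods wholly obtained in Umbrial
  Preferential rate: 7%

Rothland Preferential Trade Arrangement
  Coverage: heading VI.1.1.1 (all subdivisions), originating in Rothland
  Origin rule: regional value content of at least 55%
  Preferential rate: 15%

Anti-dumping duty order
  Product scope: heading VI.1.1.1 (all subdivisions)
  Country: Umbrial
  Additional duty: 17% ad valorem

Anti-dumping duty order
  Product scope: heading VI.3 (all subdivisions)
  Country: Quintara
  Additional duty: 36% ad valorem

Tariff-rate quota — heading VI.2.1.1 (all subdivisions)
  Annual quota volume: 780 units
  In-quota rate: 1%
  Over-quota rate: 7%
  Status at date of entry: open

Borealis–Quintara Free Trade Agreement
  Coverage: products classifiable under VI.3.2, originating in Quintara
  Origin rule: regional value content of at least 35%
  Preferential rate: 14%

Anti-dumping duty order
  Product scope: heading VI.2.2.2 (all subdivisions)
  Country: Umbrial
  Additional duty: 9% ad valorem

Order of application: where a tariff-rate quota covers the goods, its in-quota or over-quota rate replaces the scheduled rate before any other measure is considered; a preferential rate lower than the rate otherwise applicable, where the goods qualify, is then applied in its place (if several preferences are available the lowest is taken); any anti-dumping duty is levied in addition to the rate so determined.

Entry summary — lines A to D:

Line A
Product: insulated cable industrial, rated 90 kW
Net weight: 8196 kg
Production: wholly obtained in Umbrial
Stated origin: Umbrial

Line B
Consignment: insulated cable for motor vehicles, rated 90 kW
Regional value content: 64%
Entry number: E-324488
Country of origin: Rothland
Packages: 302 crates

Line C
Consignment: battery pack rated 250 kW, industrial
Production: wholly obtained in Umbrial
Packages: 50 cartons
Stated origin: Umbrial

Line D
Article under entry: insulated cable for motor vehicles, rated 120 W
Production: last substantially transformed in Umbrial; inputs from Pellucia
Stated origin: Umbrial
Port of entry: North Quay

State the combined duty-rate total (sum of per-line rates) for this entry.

Line A: insulated cable → VI.3; rated 90 kW → VI.3.2; industrial → VI.3.2.1. Scheduled 20%. Umbrial agreement on VI.3: wholly obtained → 7% available; preferential 7%. → 7%.
Line B: insulated cable → VI.3; rated 90 kW → VI.3.2; for motor vehicles → VI.3.2.3. Scheduled 10%. Rothland agreement on VI.1.1.1: VI.3.2.3 not covered. → 10%.
Line C: battery pack → VI.4; rated 250 kW → VI.4.1; industrial → VI.4.1.1. Scheduled 14%. Umbrial agreement on VI.3: VI.4.1.1 not covered. → 14%.
Line D: insulated cable → VI.3; rated 120 W → VI.3.1; for motor vehicles → VI.3.1.1. Scheduled 34%. Umbrial agreement on VI.3: not wholly obtained. → 34%.
Sum: 7% + 10% + 14% + 34% = 65%.

65%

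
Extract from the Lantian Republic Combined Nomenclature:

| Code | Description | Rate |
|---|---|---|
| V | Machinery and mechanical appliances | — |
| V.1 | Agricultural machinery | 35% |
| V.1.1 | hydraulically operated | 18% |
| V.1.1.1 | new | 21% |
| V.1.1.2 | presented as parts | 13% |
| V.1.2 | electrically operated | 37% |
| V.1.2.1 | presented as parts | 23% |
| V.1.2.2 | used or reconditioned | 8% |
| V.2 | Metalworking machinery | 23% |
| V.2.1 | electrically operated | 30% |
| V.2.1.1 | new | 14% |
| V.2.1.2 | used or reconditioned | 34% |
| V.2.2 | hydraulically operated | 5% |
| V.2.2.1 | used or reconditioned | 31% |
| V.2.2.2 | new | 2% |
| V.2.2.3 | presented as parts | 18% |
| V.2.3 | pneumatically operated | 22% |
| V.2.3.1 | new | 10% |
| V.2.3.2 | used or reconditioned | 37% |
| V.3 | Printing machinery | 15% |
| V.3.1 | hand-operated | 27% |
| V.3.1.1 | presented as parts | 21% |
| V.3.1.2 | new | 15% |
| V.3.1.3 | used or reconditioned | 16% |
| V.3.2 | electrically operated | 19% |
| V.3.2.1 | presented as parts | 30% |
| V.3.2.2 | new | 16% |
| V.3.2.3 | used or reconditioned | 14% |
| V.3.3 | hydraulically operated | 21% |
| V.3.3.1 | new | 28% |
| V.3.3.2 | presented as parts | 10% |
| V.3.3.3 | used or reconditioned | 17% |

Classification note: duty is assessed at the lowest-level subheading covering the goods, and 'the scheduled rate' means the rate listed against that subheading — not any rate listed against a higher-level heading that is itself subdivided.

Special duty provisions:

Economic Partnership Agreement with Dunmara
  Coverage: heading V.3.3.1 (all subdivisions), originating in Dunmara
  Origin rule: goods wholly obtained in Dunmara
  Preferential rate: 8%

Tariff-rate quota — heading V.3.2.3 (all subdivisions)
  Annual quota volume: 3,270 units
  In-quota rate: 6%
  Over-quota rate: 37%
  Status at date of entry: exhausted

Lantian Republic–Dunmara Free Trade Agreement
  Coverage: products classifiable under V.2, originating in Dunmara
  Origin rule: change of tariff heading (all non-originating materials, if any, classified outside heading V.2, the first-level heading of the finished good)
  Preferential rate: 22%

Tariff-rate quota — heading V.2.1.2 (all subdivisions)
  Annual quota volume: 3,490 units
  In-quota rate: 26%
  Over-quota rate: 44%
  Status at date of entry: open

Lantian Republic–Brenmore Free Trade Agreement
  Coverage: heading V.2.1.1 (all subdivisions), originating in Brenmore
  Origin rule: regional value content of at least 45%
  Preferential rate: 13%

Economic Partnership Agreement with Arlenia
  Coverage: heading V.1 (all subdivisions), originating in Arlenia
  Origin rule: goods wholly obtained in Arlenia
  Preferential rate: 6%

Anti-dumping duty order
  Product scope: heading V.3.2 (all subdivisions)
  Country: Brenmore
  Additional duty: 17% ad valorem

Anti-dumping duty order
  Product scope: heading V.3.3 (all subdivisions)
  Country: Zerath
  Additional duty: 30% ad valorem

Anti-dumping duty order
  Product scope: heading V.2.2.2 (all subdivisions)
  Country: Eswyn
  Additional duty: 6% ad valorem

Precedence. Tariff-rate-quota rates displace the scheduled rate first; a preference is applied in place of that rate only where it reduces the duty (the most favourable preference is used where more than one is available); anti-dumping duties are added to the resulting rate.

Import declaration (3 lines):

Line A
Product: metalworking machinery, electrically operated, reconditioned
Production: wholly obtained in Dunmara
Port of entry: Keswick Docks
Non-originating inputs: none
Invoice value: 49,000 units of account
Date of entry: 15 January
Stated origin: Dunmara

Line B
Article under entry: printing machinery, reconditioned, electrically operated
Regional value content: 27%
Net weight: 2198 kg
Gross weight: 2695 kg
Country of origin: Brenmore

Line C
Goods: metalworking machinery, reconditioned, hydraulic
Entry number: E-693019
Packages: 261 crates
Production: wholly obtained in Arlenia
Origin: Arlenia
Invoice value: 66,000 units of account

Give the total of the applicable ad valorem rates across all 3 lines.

107%

Line A: metalworking → V.2; electrically operated → V.2.1; reconditioned → V.2.1.2. Scheduled 34%. quota on V.2.1.2 open → in-quota 26%; Dunmara agreement on V.3.3.1: V.2.1.2 not covered; Dunmara agreement on V.2: CTH met → 22% available; preferential 22%. → 22%.
Line B: printing → V.3; electrically operated → V.3.2; reconditioned → V.3.2.3. Scheduled 14%. quota on V.3.2.3 exhausted → over-quota 37%; Brenmore agreement on V.2.1.1: V.3.2.3 not covered; anti-dumping (Brenmore, V.3.2): +17%; total 37% + 17% = 54%. → 54%.
Line C: metalworking → V.2; hydraulic → V.2.2; reconditioned → V.2.2.1. Scheduled 31%. Arlenia agreement on V.1: V.2.2.1 not covered. → 31%.
Sum: 22% + 54% + 31% = 107%.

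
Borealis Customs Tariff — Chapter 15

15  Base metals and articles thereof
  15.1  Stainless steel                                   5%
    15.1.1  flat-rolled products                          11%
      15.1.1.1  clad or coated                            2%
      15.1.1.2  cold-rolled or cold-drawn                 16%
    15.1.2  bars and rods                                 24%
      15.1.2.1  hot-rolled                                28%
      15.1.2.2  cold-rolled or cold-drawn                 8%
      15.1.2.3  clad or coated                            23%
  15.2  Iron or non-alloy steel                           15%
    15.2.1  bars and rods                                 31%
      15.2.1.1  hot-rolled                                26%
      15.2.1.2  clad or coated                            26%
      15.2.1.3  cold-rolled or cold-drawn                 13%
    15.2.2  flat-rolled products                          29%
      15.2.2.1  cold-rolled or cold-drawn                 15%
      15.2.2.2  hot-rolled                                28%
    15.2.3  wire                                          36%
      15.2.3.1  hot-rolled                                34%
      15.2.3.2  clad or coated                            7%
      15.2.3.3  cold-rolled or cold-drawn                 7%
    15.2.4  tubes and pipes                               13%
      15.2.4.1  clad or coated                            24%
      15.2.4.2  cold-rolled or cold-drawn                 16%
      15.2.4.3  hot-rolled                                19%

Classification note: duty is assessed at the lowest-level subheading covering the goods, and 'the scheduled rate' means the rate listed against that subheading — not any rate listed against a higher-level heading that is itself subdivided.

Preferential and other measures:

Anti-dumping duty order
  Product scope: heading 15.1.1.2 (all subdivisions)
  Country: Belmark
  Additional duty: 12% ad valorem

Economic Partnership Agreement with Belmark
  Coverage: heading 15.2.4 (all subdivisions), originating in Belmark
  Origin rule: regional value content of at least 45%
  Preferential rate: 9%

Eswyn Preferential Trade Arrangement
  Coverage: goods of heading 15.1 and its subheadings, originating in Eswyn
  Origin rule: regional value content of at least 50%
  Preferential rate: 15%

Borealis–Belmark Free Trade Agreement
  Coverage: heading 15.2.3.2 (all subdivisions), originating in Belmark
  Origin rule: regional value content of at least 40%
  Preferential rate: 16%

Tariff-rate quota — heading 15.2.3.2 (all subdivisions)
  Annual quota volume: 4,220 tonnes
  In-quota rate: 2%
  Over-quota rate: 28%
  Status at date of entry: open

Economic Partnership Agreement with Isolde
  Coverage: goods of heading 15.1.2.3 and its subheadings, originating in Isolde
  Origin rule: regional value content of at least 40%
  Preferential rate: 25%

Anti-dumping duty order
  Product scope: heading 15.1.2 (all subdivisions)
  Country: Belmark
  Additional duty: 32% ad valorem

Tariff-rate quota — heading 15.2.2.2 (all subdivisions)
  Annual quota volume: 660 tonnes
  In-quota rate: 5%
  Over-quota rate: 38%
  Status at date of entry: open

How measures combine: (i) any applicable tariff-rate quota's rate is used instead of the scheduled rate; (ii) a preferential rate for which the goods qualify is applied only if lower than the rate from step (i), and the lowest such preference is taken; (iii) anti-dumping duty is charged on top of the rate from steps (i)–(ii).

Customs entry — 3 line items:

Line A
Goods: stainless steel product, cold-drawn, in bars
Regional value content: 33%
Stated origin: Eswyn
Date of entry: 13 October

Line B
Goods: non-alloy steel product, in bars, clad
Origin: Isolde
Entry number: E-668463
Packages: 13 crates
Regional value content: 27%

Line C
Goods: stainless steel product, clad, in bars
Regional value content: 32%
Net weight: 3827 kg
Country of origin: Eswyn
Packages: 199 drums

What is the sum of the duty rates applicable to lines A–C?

Line A: stainless steel → 15.1; in bars → 15.1.2; cold-drawn → 15.1.2.2. Scheduled 8%. Eswyn agreement on 15.1: RVC < 50%. → 8%.
Line B: non-alloy steel → 15.2; in bars → 15.2.1; clad → 15.2.1.2. Scheduled 26%. Isolde agreement on 15.1.2.3: 15.2.1.2 not covered. → 26%.
Line C: stainless steel → 15.1; in bars → 15.1.2; clad → 15.1.2.3. Scheduled 23%. Eswyn agreement on 15.1: RVC < 50%. → 23%.
Sum: 8% + 26% + 23% = 57%.

57%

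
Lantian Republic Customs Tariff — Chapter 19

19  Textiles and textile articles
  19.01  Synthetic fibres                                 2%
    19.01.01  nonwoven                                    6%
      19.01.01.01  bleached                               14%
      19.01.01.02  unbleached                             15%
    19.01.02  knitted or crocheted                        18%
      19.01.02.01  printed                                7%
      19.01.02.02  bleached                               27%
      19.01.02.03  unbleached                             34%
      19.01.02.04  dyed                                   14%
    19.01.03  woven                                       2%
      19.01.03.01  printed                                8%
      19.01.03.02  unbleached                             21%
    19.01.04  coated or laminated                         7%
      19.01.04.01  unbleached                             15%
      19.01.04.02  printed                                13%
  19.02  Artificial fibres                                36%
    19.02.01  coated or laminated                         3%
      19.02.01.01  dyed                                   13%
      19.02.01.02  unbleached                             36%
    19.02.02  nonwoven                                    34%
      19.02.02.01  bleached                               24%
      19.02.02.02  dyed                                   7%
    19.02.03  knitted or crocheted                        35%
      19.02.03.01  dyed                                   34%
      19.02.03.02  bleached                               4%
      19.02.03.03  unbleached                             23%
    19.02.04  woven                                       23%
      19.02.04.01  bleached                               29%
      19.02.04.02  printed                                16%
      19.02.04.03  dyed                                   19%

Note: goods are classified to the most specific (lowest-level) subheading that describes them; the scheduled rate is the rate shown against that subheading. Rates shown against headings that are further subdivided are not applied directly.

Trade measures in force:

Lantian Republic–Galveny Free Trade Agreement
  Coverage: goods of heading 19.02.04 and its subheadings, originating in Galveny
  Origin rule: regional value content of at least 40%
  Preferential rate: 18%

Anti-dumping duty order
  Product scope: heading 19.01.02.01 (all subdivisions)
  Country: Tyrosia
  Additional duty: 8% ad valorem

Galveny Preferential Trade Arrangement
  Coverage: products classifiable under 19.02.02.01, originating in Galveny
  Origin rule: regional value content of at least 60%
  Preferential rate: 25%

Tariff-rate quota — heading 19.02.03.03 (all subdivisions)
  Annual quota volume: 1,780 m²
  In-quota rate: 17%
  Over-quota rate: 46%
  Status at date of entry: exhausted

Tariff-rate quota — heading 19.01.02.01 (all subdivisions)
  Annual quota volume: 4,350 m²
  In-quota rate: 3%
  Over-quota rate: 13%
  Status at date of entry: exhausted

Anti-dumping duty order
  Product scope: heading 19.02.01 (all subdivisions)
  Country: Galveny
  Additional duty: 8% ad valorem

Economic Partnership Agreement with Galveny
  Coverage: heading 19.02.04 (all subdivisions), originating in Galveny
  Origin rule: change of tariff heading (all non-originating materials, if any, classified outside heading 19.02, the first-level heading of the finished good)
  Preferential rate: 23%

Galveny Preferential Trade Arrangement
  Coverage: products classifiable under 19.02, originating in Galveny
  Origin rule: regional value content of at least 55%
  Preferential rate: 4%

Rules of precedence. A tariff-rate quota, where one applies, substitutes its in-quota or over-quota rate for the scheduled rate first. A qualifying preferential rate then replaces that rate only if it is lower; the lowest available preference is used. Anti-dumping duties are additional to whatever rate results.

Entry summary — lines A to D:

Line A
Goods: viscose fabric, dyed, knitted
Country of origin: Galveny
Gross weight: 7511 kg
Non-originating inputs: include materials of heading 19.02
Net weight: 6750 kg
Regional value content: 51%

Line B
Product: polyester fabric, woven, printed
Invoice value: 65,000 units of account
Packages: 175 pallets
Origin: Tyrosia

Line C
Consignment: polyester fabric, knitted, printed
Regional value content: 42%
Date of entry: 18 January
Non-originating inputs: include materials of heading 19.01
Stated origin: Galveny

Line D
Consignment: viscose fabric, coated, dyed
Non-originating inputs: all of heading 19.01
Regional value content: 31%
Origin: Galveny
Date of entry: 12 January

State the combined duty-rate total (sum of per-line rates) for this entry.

Line A: viscose → 19.02; knitted → 19.02.03; dyed → 19.02.03.01. Scheduled 34%. Galveny agreement on 19.02.04: 19.02.03.01 not covered; Galveny agreement on 19.02.02.01: 19.02.03.01 not covered; Galveny agreement on 19.02.04: 19.02.03.01 not covered; Galveny agreement on 19.02: RVC < 55%. → 34%.
Line B: polyester → 19.01; woven → 19.01.03; printed → 19.01.03.01. Scheduled 8%. No special measure applies. → 8%.
Line C: polyester → 19.01; knitted → 19.01.02; printed → 19.01.02.01. Scheduled 7%. quota on 19.01.02.01 exhausted → over-quota 13%; Galveny agreement on 19.02.04: 19.01.02.01 not covered; Galveny agreement on 19.02.02.01: 19.01.02.01 not covered; Galveny agreement on 19.02.04: 19.01.02.01 not covered; Galveny agreement on 19.02: 19.01.02.01 not covered. → 13%.
Line D: viscose → 19.02; coated → 19.02.01; dyed → 19.02.01.01. Scheduled 13%. Galveny agreement on 19.02.04: 19.02.01.01 not covered; Galveny agreement on 19.02.02.01: 19.02.01.01 not covered; Galveny agreement on 19.02.04: 19.02.01.01 not covered; Galveny agreement on 19.02: RVC < 55%; anti-dumping (Galveny, 19.02.01): +8%; total 13% + 8% = 21%. → 21%.
Sum: 34% + 8% + 13% + 21% = 76%.

76%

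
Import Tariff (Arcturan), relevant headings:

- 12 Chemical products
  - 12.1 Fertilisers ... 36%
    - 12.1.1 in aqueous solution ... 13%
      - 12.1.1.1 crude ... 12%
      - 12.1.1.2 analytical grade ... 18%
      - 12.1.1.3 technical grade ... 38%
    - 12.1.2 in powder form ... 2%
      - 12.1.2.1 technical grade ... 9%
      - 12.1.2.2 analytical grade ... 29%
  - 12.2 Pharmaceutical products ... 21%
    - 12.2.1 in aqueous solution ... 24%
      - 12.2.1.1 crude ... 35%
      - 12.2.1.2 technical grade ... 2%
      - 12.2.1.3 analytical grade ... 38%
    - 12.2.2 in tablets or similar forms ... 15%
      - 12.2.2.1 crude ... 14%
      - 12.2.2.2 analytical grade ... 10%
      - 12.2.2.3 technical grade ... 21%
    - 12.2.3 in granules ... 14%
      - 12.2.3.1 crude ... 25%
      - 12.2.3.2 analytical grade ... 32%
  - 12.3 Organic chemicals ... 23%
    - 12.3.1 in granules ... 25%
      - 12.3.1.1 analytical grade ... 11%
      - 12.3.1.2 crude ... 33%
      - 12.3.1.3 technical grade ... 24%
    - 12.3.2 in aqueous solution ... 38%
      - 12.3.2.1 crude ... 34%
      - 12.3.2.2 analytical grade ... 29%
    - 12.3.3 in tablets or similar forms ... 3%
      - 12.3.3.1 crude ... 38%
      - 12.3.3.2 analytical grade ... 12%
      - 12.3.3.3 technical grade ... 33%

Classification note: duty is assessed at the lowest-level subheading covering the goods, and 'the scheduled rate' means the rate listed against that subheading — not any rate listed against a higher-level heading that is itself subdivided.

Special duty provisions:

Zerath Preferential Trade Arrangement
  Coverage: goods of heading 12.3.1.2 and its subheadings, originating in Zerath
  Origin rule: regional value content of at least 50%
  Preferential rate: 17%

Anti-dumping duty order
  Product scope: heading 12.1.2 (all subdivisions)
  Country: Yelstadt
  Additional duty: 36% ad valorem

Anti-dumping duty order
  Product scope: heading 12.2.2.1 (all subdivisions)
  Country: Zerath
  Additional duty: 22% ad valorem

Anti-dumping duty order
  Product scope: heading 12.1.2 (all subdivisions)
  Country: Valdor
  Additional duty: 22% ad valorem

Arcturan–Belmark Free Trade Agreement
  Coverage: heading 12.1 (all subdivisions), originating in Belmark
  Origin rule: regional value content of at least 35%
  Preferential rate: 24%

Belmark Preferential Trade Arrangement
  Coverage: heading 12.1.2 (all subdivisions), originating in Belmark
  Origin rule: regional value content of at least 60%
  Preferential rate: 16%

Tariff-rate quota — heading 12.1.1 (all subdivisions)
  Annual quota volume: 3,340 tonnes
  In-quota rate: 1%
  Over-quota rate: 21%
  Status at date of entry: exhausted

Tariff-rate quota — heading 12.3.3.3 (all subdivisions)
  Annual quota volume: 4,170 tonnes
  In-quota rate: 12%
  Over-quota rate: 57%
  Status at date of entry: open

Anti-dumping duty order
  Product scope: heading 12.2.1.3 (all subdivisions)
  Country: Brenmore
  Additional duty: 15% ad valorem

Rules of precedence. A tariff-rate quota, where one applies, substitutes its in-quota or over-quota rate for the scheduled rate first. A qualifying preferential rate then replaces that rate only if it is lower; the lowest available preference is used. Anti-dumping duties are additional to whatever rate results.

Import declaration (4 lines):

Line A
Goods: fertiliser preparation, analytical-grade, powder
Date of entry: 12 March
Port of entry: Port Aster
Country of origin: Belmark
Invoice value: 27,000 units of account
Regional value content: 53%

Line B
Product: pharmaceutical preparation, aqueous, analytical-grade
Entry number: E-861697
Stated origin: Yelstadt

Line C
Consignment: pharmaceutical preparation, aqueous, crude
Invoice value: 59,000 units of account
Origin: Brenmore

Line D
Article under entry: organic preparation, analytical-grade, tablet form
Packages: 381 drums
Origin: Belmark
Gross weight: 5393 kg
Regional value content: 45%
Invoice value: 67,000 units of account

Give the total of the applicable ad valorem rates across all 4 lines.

109%

Line A: fertiliser → 12.1; powder → 12.1.2; analytical-grade → 12.1.2.2. Scheduled 29%. Belmark agreement on 12.1: RVC ≥ 35% → 24% available; Belmark agreement on 12.1.2: RVC < 60%; preferential 24%. → 24%.
Line B: pharmaceutical → 12.2; aqueous → 12.2.1; analytical-grade → 12.2.1.3. Scheduled 38%. No special measure applies. → 38%.
Line C: pharmaceutical → 12.2; aqueous → 12.2.1; crude → 12.2.1.1. Scheduled 35%. No special measure applies. → 35%.
Line D: organic → 12.3; tablet form → 12.3.3; analytical-grade → 12.3.3.2. Scheduled 12%. Belmark agreement on 12.1: 12.3.3.2 not covered; Belmark agreement on 12.1.2: 12.3.3.2 not covered. → 12%.
Sum: 24% + 38% + 35% + 12% = 109%.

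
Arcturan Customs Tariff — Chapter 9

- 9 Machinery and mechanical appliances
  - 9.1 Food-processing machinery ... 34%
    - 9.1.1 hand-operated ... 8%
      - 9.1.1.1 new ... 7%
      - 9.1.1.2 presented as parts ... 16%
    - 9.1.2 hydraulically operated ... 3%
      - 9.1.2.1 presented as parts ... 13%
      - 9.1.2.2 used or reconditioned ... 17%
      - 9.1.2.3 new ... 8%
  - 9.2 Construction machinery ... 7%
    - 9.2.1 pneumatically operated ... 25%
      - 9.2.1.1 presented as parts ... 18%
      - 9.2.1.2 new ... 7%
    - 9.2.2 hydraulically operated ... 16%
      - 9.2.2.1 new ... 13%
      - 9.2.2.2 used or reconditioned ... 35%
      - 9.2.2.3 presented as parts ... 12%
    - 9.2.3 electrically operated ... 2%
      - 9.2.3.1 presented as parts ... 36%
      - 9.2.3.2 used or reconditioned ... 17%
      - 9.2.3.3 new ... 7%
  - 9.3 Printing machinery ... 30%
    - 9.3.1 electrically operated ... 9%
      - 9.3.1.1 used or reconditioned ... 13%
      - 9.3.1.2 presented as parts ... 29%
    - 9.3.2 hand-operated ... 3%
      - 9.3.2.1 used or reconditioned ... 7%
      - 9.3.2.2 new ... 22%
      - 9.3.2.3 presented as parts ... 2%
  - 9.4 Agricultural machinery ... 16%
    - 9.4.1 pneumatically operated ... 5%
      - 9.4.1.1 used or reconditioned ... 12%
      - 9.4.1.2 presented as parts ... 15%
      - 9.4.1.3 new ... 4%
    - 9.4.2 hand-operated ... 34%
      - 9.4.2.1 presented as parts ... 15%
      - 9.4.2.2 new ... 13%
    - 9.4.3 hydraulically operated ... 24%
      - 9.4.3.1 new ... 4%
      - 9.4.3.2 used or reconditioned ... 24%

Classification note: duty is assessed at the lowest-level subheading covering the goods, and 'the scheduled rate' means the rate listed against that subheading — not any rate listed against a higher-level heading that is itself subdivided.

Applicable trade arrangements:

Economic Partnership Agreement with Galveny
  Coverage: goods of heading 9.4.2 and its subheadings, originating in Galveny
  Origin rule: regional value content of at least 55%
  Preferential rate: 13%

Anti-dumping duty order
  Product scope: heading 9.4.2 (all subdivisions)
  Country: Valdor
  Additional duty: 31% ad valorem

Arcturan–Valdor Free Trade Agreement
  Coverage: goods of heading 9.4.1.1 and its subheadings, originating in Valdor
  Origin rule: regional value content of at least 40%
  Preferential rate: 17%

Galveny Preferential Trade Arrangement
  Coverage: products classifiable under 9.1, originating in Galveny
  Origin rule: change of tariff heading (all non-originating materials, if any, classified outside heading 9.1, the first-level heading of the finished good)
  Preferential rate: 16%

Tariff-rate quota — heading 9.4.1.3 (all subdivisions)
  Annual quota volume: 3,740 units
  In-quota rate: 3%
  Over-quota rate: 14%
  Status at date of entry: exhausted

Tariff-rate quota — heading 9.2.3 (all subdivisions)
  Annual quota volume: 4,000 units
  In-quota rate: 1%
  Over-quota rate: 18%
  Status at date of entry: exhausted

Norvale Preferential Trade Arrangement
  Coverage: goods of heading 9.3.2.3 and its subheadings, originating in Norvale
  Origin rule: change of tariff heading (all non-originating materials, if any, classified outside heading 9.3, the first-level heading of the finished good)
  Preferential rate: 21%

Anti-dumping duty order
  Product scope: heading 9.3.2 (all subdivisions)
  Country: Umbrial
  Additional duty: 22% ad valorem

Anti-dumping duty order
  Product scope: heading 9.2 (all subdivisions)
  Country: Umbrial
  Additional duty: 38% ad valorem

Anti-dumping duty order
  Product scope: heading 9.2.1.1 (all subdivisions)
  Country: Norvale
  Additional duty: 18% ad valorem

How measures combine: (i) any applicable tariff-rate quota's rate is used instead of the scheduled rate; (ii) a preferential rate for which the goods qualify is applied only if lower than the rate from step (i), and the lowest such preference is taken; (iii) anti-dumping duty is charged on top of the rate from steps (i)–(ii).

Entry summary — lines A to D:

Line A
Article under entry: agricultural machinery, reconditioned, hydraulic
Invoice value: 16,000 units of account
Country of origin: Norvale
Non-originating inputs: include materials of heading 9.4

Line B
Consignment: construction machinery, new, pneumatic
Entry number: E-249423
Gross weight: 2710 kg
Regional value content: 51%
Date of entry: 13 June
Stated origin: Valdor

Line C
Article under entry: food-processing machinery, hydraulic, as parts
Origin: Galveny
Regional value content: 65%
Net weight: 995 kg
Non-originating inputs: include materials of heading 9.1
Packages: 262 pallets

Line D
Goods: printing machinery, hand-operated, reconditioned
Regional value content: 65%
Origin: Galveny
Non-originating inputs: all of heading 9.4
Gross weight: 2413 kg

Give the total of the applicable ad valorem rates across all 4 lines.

51%

Line A: agricultural → 9.4; hydraulic → 9.4.3; reconditioned → 9.4.3.2. Scheduled 24%. Norvale agreement on 9.3.2.3: 9.4.3.2 not covered. → 24%.
Line B: construction → 9.2; pneumatic → 9.2.1; new → 9.2.1.2. Scheduled 7%. Valdor agreement on 9.4.1.1: 9.2.1.2 not covered. → 7%.
Line C: food-processing → 9.1; hydraulic → 9.1.2; as parts → 9.1.2.1. Scheduled 13%. Galveny agreement on 9.4.2: 9.1.2.1 not covered; Galveny agreement on 9.1: CTH not met. → 13%.
Line D: printing → 9.3; hand-operated → 9.3.2; reconditioned → 9.3.2.1. Scheduled 7%. Galveny agreement on 9.4.2: 9.3.2.1 not covered; Galveny agreement on 9.1: 9.3.2.1 not covered. → 7%.
Sum: 24% + 7% + 13% + 7% = 51%.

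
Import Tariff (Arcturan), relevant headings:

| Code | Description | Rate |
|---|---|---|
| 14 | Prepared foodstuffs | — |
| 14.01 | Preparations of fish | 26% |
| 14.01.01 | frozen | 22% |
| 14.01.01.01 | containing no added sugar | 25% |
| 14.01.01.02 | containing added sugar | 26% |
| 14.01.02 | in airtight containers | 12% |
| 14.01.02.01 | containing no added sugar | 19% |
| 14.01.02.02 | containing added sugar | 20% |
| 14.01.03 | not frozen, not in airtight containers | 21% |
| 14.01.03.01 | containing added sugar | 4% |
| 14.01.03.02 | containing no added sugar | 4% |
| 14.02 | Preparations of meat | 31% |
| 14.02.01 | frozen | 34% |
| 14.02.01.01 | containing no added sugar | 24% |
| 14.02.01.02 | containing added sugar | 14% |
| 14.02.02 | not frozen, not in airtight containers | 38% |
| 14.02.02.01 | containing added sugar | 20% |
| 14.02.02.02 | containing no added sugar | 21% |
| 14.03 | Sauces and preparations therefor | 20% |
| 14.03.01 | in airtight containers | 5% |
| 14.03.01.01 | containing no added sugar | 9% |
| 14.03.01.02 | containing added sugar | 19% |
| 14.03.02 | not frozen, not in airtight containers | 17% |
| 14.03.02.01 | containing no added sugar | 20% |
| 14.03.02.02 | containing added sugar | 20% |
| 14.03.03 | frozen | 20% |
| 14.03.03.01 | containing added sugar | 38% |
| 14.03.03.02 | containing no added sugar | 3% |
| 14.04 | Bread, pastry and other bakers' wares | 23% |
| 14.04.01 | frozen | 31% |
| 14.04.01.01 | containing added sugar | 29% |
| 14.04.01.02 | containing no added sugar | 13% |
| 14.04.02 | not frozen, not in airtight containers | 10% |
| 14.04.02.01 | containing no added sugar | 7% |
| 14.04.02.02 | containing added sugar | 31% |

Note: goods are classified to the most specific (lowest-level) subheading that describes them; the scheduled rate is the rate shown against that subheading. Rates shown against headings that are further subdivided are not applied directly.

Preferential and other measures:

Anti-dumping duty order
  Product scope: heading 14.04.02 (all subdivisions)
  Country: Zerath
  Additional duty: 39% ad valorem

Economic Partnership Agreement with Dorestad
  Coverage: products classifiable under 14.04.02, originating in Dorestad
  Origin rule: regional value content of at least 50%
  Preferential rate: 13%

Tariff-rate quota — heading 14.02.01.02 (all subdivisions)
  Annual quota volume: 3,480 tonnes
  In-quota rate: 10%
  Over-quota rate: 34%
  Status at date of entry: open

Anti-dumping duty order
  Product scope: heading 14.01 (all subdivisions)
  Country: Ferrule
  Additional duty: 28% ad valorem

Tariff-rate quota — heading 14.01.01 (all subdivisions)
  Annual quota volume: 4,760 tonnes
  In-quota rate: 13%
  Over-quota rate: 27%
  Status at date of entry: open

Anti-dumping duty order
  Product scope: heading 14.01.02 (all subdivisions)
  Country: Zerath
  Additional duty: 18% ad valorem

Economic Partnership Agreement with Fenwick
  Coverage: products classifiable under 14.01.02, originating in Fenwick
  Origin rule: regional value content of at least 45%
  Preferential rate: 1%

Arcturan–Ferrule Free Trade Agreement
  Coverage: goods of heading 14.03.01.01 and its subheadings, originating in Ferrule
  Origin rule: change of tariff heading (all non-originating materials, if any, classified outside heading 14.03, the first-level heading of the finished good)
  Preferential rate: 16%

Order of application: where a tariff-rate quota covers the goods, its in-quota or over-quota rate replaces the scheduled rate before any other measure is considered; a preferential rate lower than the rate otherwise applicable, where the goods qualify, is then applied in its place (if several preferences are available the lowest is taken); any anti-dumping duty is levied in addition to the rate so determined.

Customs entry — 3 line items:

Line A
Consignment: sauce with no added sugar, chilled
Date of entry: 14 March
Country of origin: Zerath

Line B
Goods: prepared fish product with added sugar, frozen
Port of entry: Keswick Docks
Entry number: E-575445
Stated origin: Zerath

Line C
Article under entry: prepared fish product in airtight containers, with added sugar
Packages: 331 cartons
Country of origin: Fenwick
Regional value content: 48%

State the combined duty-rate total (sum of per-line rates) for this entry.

Line A: sauce → 14.03; chilled → 14.03.02; with no added sugar → 14.03.02.01. Scheduled 20%. No special measure applies. → 20%.
Line B: prepared fish product → 14.01; frozen → 14.01.01; with added sugar → 14.01.01.02. Scheduled 26%. quota on 14.01.01 open → in-quota 13%. → 13%.
Line C: prepared fish product → 14.01; in airtight containers → 14.01.02; with added sugar → 14.01.02.02. Scheduled 20%. Fenwick agreement on 14.01.02: RVC ≥ 45% → 1% available; preferential 1%. → 1%.
Sum: 20% + 13% + 1% = 34%.

34%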